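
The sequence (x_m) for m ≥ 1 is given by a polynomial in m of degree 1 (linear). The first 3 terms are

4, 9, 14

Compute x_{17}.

84

1st diffs: 5, 5 (constant).
So x_m = 5m - 1.
Evaluating at m = 17 gives x_{17} = 84.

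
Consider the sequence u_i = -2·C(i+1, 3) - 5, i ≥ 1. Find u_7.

C(8, 3) = 56, so u_7 = -117.

-117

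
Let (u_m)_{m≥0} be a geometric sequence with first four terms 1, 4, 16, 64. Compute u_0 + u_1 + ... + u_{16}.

5726623061

Common ratio r = 4.
u_m = 1·4^(m-0).
S = 1·(4^17 - 1)/(4 - 1) = 1·(17179869184 - 1)/(3) = 5726623061.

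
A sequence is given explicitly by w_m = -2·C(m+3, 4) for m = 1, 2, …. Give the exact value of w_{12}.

C(15, 4) = 1365, so w_{12} = -2730.

-2730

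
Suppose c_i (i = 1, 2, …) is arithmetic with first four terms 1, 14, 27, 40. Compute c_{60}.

768

Common difference d = 13.
c_i = 1 + (i - 1)·13.
c_{60} = 1 + 59·13 = 768.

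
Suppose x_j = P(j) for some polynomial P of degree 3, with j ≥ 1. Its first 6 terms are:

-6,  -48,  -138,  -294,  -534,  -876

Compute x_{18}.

-19488

1st diffs: -42, -90, -156, -240, -342.
2nd diffs: -48, -66, -84, -102.
3rd diffs: -18, -18, -18 (constant).
Newton forward-difference form: x_j = -6 + (-42)·C(j-1,1) + (-48)·C(j-1,2) + (-18)·C(j-1,3).
At j = 18: j-1 = 17, so x_{18} = -6 - 714 - 6528 - 12240 = -19488.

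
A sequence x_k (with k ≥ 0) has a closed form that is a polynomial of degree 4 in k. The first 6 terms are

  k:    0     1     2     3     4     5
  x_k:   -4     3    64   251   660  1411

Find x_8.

7276

1st diffs: 7, 61, 187, 409, 751.
2nd diffs: 54, 126, 222, 342.
3rd diffs: 72, 96, 120.
4th diffs: 24, 24 (constant).
So x_k = k^4 + 6k^3 + 2k^2 - 2k - 4.
Evaluating at k = 8 gives x_8 = 7276.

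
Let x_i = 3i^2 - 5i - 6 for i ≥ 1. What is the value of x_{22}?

x_{22} = 3·22^2 - 5·22 - 6 = 1336.

1336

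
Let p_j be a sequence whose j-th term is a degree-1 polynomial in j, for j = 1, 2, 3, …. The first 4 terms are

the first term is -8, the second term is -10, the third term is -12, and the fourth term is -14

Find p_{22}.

-50

1st diffs: -2, -2, -2 (constant).
So p_j = -2j - 6.
Evaluating at j = 22 gives p_{22} = -50.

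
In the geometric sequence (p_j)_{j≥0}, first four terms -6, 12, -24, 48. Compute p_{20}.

Common ratio r = -2.
p_j = (-6)·(-2)^(j-0).
p_{20} = (-6)·(-2)^20 = -6291456.

-6291456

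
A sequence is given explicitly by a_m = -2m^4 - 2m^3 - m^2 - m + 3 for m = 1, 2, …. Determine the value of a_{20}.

-336417

a_{20} = -2·20^4 - 2·20^3 - 1·20^2 - 1·20 + 3 = -336417.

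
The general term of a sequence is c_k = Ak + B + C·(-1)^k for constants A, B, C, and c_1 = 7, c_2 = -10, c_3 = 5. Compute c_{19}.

Plug in k = 1, 2, 3: A + B - C = 7; 2A + B + C = -10; 3A + B - C = 5.
Subtracting the first from the second: A + 2C = -17.
Subtracting the second from the third: A - 2C = 15.
Solving: C = -8, A = -1, then B = 0.
Therefore c_{19} = -19 + 0 + (-8)·(-1) = -11.

-11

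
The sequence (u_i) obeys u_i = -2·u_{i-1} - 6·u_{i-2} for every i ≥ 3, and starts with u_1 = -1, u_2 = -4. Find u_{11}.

-18976

Compute successive terms:
u_3 = 14, u_4 = -4, u_5 = -76, u_6 = 176, u_7 = 104, u_8 = -1264, u_9 = 1904, u_{10} = 3776, u_{11} = -18976.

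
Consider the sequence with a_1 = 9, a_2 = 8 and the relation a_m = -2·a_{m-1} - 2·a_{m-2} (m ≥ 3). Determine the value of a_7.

136

Compute successive terms:
a_3 = -34, a_4 = 52, a_5 = -36, a_6 = -32, a_7 = 136.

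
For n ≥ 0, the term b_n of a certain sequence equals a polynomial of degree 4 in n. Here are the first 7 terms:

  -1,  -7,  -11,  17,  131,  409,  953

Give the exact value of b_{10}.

1st diffs: -6, -4, 28, 114, 278, 544.
2nd diffs: 2, 32, 86, 164, 266.
3rd diffs: 30, 54, 78, 102.
4th diffs: 24, 24, 24 (constant).
Newton forward-difference form: b_n = -1 + (-6)·C(n,1) + 2·C(n,2) + 30·C(n,3) + 24·C(n,4).
At n = 10: n = 10, so b_{10} = -1 - 60 + 90 + 3600 + 5040 = 8669.

8669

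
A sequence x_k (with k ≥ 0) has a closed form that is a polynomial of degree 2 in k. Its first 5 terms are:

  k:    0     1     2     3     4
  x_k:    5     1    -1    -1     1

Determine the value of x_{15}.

1st diffs: -4, -2, 0, 2.
2nd diffs: 2, 2, 2 (constant).
Newton forward-difference form: x_k = 5 + (-4)·C(k,1) + 2·C(k,2).
At k = 15: k = 15, so x_{15} = 5 - 60 + 210 = 155.

155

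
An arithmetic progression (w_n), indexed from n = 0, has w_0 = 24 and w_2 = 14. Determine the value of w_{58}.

Common difference d = (14 - 24) / (2 - 0) = -5.
w_n = 24 + (n - 0)·(-5).
w_{58} = 24 + 58·(-5) = -266.

-266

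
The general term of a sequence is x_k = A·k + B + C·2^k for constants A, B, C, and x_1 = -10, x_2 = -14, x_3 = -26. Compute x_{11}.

The three given values yield: A + B + 2C = -10; 2A + B + 4C = -14; 3A + B + 8C = -26.
Subtracting the first from the second: A + 2C = -4.
Subtracting the second from the third: A + 4C = -12.
Solving: C = -4, A = 4, then B = -6.
So x_k = 4·k + (-6) + (-4)·2^k; at k=11 this is -8154.

-8154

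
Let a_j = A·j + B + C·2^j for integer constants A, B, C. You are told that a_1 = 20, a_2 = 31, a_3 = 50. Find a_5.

Plug in j = 1, 2, 3: A + B + 2C = 20; 2A + B + 4C = 31; 3A + B + 8C = 50.
Subtracting the first from the second: A + 2C = 11.
Subtracting the second from the third: A + 4C = 19.
Solving: C = 4, A = 3, then B = 9.
Therefore a_5 = 15 + 9 + 4·32 = 152.

152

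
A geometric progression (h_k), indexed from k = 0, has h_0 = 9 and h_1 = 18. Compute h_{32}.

38654705664

Common ratio r = 2.
h_k = 9·2^(k-0).
h_{32} = 9·2^32 = 38654705664.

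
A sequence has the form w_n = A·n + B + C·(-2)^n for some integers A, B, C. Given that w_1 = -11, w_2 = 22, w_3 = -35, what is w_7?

The three given values yield: A + B - 2C = -11; 2A + B + 4C = 22; 3A + B - 8C = -35.
Subtracting the first from the second: A + 6C = 33.
Subtracting the second from the third: A - 12C = -57.
Solving: C = 5, A = 3, then B = -4.
Therefore w_7 = 21 + (-4) + 5·(-128) = -623.

-623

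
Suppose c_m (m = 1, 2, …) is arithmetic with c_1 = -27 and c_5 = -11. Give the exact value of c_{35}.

Common difference d = (-11 - (-27)) / (5 - 1) = 4.
c_m = -27 + (m - 1)·4.
c_{35} = -27 + 34·4 = 109.

109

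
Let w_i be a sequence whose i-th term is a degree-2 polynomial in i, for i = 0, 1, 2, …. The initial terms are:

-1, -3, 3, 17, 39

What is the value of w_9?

269

1st diffs: -2, 6, 14, 22.
2nd diffs: 8, 8, 8 (constant).
Newton forward-difference form: w_i = -1 + (-2)·C(i,1) + 8·C(i,2).
At i = 9: i = 9, so w_9 = -1 - 18 + 288 = 269.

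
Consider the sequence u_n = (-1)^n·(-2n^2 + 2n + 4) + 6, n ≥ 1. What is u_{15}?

422

(-1)^15 = -1; -2n^2 + 2n + 4 at n=15 is -416; so u_{15} = 422.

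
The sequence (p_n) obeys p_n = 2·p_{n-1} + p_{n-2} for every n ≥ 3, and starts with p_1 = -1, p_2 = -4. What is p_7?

-309

Applying the relation repeatedly:
p_3 = -9;  p_4 = -22;  p_5 = -53;  p_6 = -128;  p_7 = -309.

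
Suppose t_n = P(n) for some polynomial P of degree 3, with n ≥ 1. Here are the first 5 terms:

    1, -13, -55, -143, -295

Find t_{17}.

1st diffs: -14, -42, -88, -152.
2nd diffs: -28, -46, -64.
3rd diffs: -18, -18 (constant).
So t_n = -3n^3 + 4n^2 - 5n + 5.
Evaluating at n = 17 gives t_{17} = -13663.

-13663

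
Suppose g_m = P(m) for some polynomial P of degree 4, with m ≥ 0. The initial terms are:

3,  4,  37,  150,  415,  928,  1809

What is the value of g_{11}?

1st diffs: 1, 33, 113, 265, 513, 881.
2nd diffs: 32, 80, 152, 248, 368.
3rd diffs: 48, 72, 96, 120.
4th diffs: 24, 24, 24 (constant).
Newton forward-difference form: g_m = 3 + 1·C(m,1) + 32·C(m,2) + 48·C(m,3) + 24·C(m,4).
At m = 11: m = 11, so g_{11} = 3 + 11 + 1760 + 7920 + 7920 = 17614.

17614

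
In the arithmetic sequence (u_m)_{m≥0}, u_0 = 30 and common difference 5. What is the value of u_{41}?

u_m = 30 + (m - 0)·5.
u_{41} = 30 + 41·5 = 235.

235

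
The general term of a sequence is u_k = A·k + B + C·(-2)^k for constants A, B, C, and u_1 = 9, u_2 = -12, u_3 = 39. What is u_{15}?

131115

Write the equations: A + B - 2C = 9; 2A + B + 4C = -12; 3A + B - 8C = 39.
Subtracting the first from the second: A + 6C = -21.
Subtracting the second from the third: A - 12C = 51.
Solving: C = -4, A = 3, then B = -2.
Hence u_{15} = 3·15 + (-2) + (-4)·(-32768) = 131115.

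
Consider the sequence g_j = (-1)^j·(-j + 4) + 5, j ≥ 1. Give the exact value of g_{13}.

14

(-1)^13 = -1; -j + 4 at j=13 is -9; so g_{13} = 14.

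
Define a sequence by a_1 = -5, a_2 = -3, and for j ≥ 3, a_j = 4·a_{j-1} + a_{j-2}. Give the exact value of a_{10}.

Step forward from the initial values:
a_3 = -17;  a_4 = -71;  a_5 = -301;  a_6 = -1275;  a_7 = -5401;  a_8 = -22879;  a_9 = -96917;  a_{10} = -410547.

-410547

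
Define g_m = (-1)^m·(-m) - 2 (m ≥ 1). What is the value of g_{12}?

(-1)^12 = 1; -m at m=12 is -12; so g_{12} = -14.

-14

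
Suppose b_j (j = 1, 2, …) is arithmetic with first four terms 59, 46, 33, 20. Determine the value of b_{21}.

Common difference d = -13.
b_j = 59 + (j - 1)·(-13).
b_{21} = 59 + 20·(-13) = -201.

-201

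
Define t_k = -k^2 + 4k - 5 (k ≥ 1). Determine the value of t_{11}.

-82

t_{11} = -1·11^2 + 4·11 - 5 = -82.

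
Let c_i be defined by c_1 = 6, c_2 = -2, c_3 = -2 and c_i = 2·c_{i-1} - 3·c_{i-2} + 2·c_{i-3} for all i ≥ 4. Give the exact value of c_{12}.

-178

Compute successive terms:
c_4 = 14; c_5 = 30; c_6 = 14; c_7 = -34; c_8 = -50; c_9 = 30; c_{10} = 142; c_{11} = 94; c_{12} = -178.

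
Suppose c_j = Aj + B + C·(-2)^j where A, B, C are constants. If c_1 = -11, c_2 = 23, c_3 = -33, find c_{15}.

-163785

The three given values yield: A + B - 2C = -11; 2A + B + 4C = 23; 3A + B - 8C = -33.
Subtracting the first from the second: A + 6C = 34.
Subtracting the second from the third: A - 12C = -56.
Solving: C = 5, A = 4, then B = -5.
So c_j = 4·j + (-5) + 5·(-2)^j; at j=15 this is -163785.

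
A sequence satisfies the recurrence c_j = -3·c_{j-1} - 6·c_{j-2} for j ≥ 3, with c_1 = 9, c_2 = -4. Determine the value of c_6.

Iterate the recurrence:
c_3 = -42  c_4 = 150  c_5 = -198  c_6 = -306.

-306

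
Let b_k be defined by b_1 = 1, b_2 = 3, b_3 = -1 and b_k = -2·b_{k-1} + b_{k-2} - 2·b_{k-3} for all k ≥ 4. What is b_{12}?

Compute successive terms:
b_4 = 3, b_5 = -13, b_6 = 31, b_7 = -81, b_8 = 219, b_9 = -581, b_{10} = 1543, b_{11} = -4105, b_{12} = 10915.

10915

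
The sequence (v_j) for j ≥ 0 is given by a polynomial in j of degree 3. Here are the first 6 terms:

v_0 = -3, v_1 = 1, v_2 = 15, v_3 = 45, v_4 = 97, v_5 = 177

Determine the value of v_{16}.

4621

1st diffs: 4, 14, 30, 52, 80.
2nd diffs: 10, 16, 22, 28.
3rd diffs: 6, 6, 6 (constant).
Newton forward-difference form: v_j = -3 + 4·C(j,1) + 10·C(j,2) + 6·C(j,3).
At j = 16: j = 16, so v_{16} = -3 + 64 + 1200 + 3360 = 4621.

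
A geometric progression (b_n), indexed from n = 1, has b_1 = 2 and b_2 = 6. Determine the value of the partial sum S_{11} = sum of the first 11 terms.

177146

Common ratio r = 3.
b_n = 2·3^(n-1).
S = 2·(3^11 - 1)/(3 - 1) = 2·(177147 - 1)/(2) = 177146.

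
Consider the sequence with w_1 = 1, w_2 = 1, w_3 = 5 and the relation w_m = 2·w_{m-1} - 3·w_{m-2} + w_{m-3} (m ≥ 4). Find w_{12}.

Step forward from the initial values:
w_4 = 8; w_5 = 2; w_6 = -15; w_7 = -28; w_8 = -9; w_9 = 51; w_{10} = 101; w_{11} = 40; w_{12} = -172.

-172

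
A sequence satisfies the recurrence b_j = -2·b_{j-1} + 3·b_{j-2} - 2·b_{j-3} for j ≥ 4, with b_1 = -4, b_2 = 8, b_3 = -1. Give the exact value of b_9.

-8767

Step forward from the initial values:
b_4 = 34, b_5 = -87, b_6 = 278, b_7 = -885, b_8 = 2778, b_9 = -8767.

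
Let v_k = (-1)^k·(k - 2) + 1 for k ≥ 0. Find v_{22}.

21

(-1)^22 = 1; k - 2 at k=22 is 20; so v_{22} = 21.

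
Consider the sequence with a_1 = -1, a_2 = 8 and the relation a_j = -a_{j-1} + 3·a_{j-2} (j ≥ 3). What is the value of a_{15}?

Applying the relation repeatedly:
a_3 = -11, a_4 = 35, a_5 = -68, …, a_{12} = 24941, a_{13} = -57329, a_{14} = 132152, a_{15} = -304139.

-304139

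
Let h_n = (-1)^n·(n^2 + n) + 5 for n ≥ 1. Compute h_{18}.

(-1)^18 = 1; n^2 + n at n=18 is 342; so h_{18} = 347.

347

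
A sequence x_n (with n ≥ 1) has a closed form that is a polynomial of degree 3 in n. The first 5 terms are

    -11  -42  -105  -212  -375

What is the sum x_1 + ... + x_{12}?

1st diffs: -31, -63, -107, -163.
2nd diffs: -32, -44, -56.
3rd diffs: -12, -12 (constant).
So x_n = -2n^3 - 4n^2 - 5n.
Continuing: …, -606, -917, -1320, -1827, …, x_{12} = -4092.
Summing n = 1..12 (12 terms) gives -15158.

-15158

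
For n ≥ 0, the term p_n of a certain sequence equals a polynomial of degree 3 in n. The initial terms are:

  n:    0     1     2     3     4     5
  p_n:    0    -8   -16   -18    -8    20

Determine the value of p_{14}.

2072

1st diffs: -8, -8, -2, 10, 28.
2nd diffs: 0, 6, 12, 18.
3rd diffs: 6, 6, 6 (constant).
Newton forward-difference form: p_n = (-8)·C(n,1) + 6·C(n,3).
At n = 14: n = 14, so p_{14} = -112 + 2184 = 2072.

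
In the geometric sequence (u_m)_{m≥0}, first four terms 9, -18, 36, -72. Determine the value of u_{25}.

Common ratio r = -2.
u_m = 9·(-2)^(m-0).
u_{25} = 9·(-2)^25 = -301989888.

-301989888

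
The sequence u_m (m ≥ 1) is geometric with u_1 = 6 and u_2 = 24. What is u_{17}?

25769803776

Common ratio r = 4.
u_m = 6·4^(m-1).
u_{17} = 6·4^16 = 25769803776.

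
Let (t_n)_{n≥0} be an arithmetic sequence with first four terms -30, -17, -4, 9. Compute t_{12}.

126

Common difference d = 13.
t_n = -30 + (n - 0)·13.
t_{12} = -30 + 12·13 = 126.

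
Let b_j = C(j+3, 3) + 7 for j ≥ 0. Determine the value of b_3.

C(6, 3) = 20, so b_3 = 27.

27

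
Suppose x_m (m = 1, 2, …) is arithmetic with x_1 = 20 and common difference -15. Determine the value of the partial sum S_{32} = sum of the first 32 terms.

-6800

x_m = 20 + (m - 1)·(-15).
x_{32} = -445; S = 32·(20 + (-445))/2 = -6800.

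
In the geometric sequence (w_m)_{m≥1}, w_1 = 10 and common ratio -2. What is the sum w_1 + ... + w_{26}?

w_m = 10·(-2)^(m-1).
S = 10·((-2)^26 - 1)/(-2 - 1) = 10·(67108864 - 1)/(-3) = -223696210.

-223696210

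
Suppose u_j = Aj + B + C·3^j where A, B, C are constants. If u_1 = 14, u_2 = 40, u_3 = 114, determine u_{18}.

1549681992

At j = 1, 2, 3: A + B + 3C = 14; 2A + B + 9C = 40; 3A + B + 27C = 114.
Subtracting the first from the second: A + 6C = 26.
Subtracting the second from the third: A + 18C = 74.
Solving: C = 4, A = 2, then B = 0.
So u_j = 2·j + 0 + 4·3^j; at j=18 this is 1549681992.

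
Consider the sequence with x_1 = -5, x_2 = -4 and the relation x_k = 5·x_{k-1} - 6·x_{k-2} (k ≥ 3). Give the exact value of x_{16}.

85732994

Iterate the recurrence:
x_3 = 10, x_4 = 74, x_5 = 310, …, x_{13} = 3143590, x_{14} = 9475826, x_{15} = 28517590, x_{16} = 85732994.
(Characteristic roots are 3 and 2.)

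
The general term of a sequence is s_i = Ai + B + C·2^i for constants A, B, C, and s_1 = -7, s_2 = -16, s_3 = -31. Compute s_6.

-208

Plug in i = 1, 2, 3: A + B + 2C = -7; 2A + B + 4C = -16; 3A + B + 8C = -31.
Subtracting the first from the second: A + 2C = -9.
Subtracting the second from the third: A + 4C = -15.
Solving: C = -3, A = -3, then B = 2.
Therefore s_6 = -18 + 2 + (-3)·64 = -208.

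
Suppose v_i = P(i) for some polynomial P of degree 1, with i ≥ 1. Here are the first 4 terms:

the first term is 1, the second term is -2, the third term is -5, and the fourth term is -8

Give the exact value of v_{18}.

-50

1st diffs: -3, -3, -3 (constant).
So v_i = -3i + 4.
Evaluating at i = 18 gives v_{18} = -50.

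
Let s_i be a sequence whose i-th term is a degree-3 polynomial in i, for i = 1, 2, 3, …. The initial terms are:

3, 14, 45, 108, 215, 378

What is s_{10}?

1830

1st diffs: 11, 31, 63, 107, 163.
2nd diffs: 20, 32, 44, 56.
3rd diffs: 12, 12, 12 (constant).
Newton forward-difference form: s_i = 3 + 11·C(i-1,1) + 20·C(i-1,2) + 12·C(i-1,3).
At i = 10: i-1 = 9, so s_{10} = 3 + 99 + 720 + 1008 = 1830.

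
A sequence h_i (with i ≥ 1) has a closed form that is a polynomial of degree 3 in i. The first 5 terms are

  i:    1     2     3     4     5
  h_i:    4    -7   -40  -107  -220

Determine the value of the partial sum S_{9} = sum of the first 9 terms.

1st diffs: -11, -33, -67, -113.
2nd diffs: -22, -34, -46.
3rd diffs: -12, -12 (constant).
So h_i = -2i^3 + i^2 + 5.
Continuing: -391, -632, -955, -1372.
Summing i = 1..9 (9 terms) gives -3720.

-3720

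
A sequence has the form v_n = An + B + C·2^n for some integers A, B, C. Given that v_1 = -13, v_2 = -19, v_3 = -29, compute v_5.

-81

At n = 1, 2, 3: A + B + 2C = -13; 2A + B + 4C = -19; 3A + B + 8C = -29.
Subtracting the first from the second: A + 2C = -6.
Subtracting the second from the third: A + 4C = -10.
Solving: C = -2, A = -2, then B = -7.
Therefore v_5 = -10 + (-7) + (-2)·32 = -81.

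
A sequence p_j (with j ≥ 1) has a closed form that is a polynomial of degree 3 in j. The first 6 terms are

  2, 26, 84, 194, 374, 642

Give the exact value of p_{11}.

1st diffs: 24, 58, 110, 180, 268.
2nd diffs: 34, 52, 70, 88.
3rd diffs: 18, 18, 18 (constant).
Newton forward-difference form: p_j = 2 + 24·C(j-1,1) + 34·C(j-1,2) + 18·C(j-1,3).
At j = 11: j-1 = 10, so p_{11} = 2 + 240 + 1530 + 2160 = 3932.

3932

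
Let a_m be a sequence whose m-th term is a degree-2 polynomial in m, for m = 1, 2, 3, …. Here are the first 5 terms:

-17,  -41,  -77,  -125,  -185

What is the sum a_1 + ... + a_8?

-1480

1st diffs: -24, -36, -48, -60.
2nd diffs: -12, -12, -12 (constant).
Newton forward-difference form: a_m = -17 + (-24)·C(m-1,1) + (-12)·C(m-1,2).
Continuing: -257, -341, -437.
Summing m = 1..8 (8 terms) gives -1480.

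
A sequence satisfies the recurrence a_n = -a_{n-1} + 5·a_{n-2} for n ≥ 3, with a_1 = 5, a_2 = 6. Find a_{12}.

-49049

a_3 = 19  a_4 = 11  a_5 = 84  a_6 = -29  a_7 = 449  a_8 = -594  a_9 = 2839  a_{10} = -5809  a_{11} = 20004  a_{12} = -49049.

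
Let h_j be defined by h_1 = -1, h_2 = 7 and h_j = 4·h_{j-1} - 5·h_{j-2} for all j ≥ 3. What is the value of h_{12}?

Applying the relation repeatedly:
h_3 = 33, h_4 = 97, h_5 = 223, h_6 = 407, h_7 = 513, h_8 = 17, h_9 = -2497, h_{10} = -10073, h_{11} = -27807, h_{12} = -60863.

-60863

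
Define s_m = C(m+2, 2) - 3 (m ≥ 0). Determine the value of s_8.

42

C(10, 2) = 45, so s_8 = 42.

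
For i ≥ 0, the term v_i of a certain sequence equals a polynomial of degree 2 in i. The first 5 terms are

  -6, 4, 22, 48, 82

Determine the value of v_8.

1st diffs: 10, 18, 26, 34.
2nd diffs: 8, 8, 8 (constant).
Newton forward-difference form: v_i = -6 + 10·C(i,1) + 8·C(i,2).
At i = 8: i = 8, so v_8 = -6 + 80 + 224 = 298.

298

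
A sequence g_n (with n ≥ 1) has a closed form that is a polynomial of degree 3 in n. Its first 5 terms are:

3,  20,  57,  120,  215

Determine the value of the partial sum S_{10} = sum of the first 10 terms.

1st diffs: 17, 37, 63, 95.
2nd diffs: 20, 26, 32.
3rd diffs: 6, 6 (constant).
Newton forward-difference form: g_n = 3 + 17·C(n-1,1) + 20·C(n-1,2) + 6·C(n-1,3).
Continuing: …, 348, 525, 752, 1035, …, g_{10} = 1380.
Summing n = 1..10 (10 terms) gives 4455.

4455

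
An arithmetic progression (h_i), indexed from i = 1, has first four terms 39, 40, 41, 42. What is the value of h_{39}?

77

Common difference d = 1.
h_i = 39 + (i - 1)·1.
h_{39} = 39 + 38·1 = 77.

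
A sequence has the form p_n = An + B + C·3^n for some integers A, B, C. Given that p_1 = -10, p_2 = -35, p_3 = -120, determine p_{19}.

The three given values yield: A + B + 3C = -10; 2A + B + 9C = -35; 3A + B + 27C = -120.
Subtracting the first from the second: A + 6C = -25.
Subtracting the second from the third: A + 18C = -85.
Solving: C = -5, A = 5, then B = 0.
Hence p_{19} = 5·19 + 0 + (-5)·1162261467 = -5811307240.

-5811307240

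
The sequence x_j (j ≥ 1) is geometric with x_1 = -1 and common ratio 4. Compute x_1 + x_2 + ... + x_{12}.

x_j = (-1)·4^(j-1).
S = (-1)·(4^12 - 1)/(4 - 1) = (-1)·(16777216 - 1)/(3) = -5592405.

-5592405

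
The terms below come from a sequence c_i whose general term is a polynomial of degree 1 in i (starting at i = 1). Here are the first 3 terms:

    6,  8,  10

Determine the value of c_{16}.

1st diffs: 2, 2 (constant).
So c_i = 2i + 4.
Evaluating at i = 16 gives c_{16} = 36.

36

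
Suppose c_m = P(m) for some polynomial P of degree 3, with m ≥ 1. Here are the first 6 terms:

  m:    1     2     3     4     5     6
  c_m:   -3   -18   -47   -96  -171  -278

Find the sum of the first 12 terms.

-7076

1st diffs: -15, -29, -49, -75, -107.
2nd diffs: -14, -20, -26, -32.
3rd diffs: -6, -6, -6 (constant).
Newton forward-difference form: c_m = -3 + (-15)·C(m-1,1) + (-14)·C(m-1,2) + (-6)·C(m-1,3).
Continuing: …, -423, -612, -851, -1146, …, c_{12} = -1928.
Summing m = 1..12 (12 terms) gives -7076.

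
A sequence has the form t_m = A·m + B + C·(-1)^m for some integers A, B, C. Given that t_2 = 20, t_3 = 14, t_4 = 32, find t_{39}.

230

Write the equations: 2A + B + C = 20; 3A + B - C = 14; 4A + B + C = 32.
Subtracting the first from the second: A - 2C = -6.
Subtracting the second from the third: A + 2C = 18.
Solving: C = 6, A = 6, then B = 2.
So t_m = 6·m + 2 + 6·(-1)^m; at m=39 this is 230.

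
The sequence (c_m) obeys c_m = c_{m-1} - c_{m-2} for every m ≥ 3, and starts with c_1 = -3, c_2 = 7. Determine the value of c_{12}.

-10

Iterate the recurrence:
c_3 = 10, c_4 = 3, c_5 = -7, c_6 = -10, c_7 = -3, c_8 = 7, c_9 = 10, c_{10} = 3, c_{11} = -7, c_{12} = -10.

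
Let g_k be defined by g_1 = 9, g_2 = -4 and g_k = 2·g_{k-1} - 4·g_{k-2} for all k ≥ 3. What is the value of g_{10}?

-4608

Step forward from the initial values:
g_3 = -44;  g_4 = -72;  g_5 = 32;  g_6 = 352;  g_7 = 576;  g_8 = -256;  g_9 = -2816;  g_{10} = -4608.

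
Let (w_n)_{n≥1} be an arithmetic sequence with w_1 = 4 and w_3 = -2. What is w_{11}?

-26

Common difference d = (-2 - 4) / (3 - 1) = -3.
w_n = 4 + (n - 1)·(-3).
w_{11} = 4 + 10·(-3) = -26.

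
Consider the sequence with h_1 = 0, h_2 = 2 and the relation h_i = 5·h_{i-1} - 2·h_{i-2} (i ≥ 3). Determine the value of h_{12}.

8630686

Compute successive terms:
h_3 = 10, h_4 = 46, h_5 = 210, h_6 = 958, h_7 = 4370, h_8 = 19934, h_9 = 90930, h_{10} = 414782, h_{11} = 1892050, h_{12} = 8630686.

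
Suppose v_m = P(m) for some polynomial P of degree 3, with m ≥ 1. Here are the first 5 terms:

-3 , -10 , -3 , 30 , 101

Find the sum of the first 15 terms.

1st diffs: -7, 7, 33, 71.
2nd diffs: 14, 26, 38.
3rd diffs: 12, 12 (constant).
Newton forward-difference form: v_m = -3 + (-7)·C(m-1,1) + 14·C(m-1,2) + 12·C(m-1,3).
Continuing: …, 222, 405, 662, 1005, …, v_{15} = 5541.
Summing m = 1..15 (15 terms) gives 21970.

21970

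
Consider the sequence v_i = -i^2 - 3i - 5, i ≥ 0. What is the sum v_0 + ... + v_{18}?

-2717

Over i = 0..18: Σi = 171, Σi² = 2109.
Total = (-1)·2109 + (-3)·171 + (-5)·19 = -2717.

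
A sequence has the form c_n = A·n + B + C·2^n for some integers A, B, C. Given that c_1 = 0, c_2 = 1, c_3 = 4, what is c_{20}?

At n = 1, 2, 3: A + B + 2C = 0; 2A + B + 4C = 1; 3A + B + 8C = 4.
Subtracting the first from the second: A + 2C = 1.
Subtracting the second from the third: A + 4C = 3.
Solving: C = 1, A = -1, then B = -1.
So c_n = -1·n + (-1) + 1·2^n; at n=20 this is 1048555.

1048555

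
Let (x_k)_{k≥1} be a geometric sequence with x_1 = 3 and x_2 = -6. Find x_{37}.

Common ratio r = -2.
x_k = 3·(-2)^(k-1).
x_{37} = 3·(-2)^36 = 206158430208.

206158430208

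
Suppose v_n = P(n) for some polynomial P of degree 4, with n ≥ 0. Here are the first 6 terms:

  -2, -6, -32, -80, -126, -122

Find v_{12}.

1st diffs: -4, -26, -48, -46, 4.
2nd diffs: -22, -22, 2, 50.
3rd diffs: 0, 24, 48.
4th diffs: 24, 24 (constant).
Newton forward-difference form: v_n = -2 + (-4)·C(n,1) + (-22)·C(n,2) + 24·C(n,4).
At n = 12: n = 12, so v_{12} = -2 - 48 - 1452 + 11880 = 10378.

10378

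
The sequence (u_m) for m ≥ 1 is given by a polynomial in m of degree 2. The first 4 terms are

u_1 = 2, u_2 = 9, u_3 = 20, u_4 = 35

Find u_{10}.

209

1st diffs: 7, 11, 15.
2nd diffs: 4, 4 (constant).
Newton forward-difference form: u_m = 2 + 7·C(m-1,1) + 4·C(m-1,2).
At m = 10: m-1 = 9, so u_{10} = 2 + 63 + 144 = 209.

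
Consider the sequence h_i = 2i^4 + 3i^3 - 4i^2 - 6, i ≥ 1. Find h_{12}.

46074

h_{12} = 2·12^4 + 3·12^3 - 4·12^2 - 6 = 46074.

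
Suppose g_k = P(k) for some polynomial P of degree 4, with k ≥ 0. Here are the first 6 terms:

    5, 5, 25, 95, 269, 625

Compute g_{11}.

13975

1st diffs: 0, 20, 70, 174, 356.
2nd diffs: 20, 50, 104, 182.
3rd diffs: 30, 54, 78.
4th diffs: 24, 24 (constant).
Newton forward-difference form: g_k = 5 + 20·C(k,2) + 30·C(k,3) + 24·C(k,4).
At k = 11: k = 11, so g_{11} = 5 + 1100 + 4950 + 7920 = 13975.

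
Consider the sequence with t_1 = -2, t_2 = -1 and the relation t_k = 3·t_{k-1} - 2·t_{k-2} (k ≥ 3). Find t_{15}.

Applying the relation repeatedly:
t_3 = 1; t_4 = 5; t_5 = 13; …; t_{12} = 2045; t_{13} = 4093; t_{14} = 8189; t_{15} = 16381.
(Characteristic roots are 2 and 1.)

16381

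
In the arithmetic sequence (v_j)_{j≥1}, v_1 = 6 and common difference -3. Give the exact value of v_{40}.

v_j = 6 + (j - 1)·(-3).
v_{40} = 6 + 39·(-3) = -111.

-111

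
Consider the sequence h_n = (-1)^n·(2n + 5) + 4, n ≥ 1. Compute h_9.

(-1)^9 = -1; 2n + 5 at n=9 is 23; so h_9 = -19.

-19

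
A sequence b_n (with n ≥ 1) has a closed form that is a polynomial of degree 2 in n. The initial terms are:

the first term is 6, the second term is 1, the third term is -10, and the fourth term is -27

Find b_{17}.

1st diffs: -5, -11, -17.
2nd diffs: -6, -6 (constant).
So b_n = -3n^2 + 4n + 5.
Evaluating at n = 17 gives b_{17} = -794.

-794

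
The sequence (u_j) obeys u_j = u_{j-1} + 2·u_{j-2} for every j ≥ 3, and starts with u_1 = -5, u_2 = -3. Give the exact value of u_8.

Compute successive terms:
u_3 = -13, u_4 = -19, u_5 = -45, u_6 = -83, u_7 = -173, u_8 = -339.
(Characteristic roots are 2 and -1.)

-339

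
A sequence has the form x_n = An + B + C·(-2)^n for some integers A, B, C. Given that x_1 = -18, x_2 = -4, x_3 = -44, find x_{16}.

Write the equations: A + B - 2C = -18; 2A + B + 4C = -4; 3A + B - 8C = -44.
Subtracting the first from the second: A + 6C = 14.
Subtracting the second from the third: A - 12C = -40.
Solving: C = 3, A = -4, then B = -8.
So x_n = -4·n + (-8) + 3·(-2)^n; at n=16 this is 196536.

196536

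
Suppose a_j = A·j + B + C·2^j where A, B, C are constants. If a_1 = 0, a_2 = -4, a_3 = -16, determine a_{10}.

Write the equations: A + B + 2C = 0; 2A + B + 4C = -4; 3A + B + 8C = -16.
Subtracting the first from the second: A + 2C = -4.
Subtracting the second from the third: A + 4C = -12.
Solving: C = -4, A = 4, then B = 4.
Hence a_{10} = 4·10 + 4 + (-4)·1024 = -4052.

-4052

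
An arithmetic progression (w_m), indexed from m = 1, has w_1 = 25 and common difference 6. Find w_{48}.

w_m = 25 + (m - 1)·6.
w_{48} = 25 + 47·6 = 307.

307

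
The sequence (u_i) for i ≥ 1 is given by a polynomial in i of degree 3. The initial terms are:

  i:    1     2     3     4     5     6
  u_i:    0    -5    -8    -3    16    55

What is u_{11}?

760

1st diffs: -5, -3, 5, 19, 39.
2nd diffs: 2, 8, 14, 20.
3rd diffs: 6, 6, 6 (constant).
So u_i = i^3 - 5i^2 + 3i + 1.
Evaluating at i = 11 gives u_{11} = 760.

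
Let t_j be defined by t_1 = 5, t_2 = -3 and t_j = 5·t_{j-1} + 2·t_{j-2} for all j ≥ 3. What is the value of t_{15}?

-3306238205

t_3 = -5, t_4 = -31, t_5 = -165, …, t_{12} = -21323471, t_{13} = -114555685, t_{14} = -615425367, t_{15} = -3306238205.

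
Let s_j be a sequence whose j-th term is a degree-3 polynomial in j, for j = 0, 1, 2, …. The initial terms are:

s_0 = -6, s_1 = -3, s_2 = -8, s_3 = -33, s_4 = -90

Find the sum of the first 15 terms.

1st diffs: 3, -5, -25, -57.
2nd diffs: -8, -20, -32.
3rd diffs: -12, -12 (constant).
Newton forward-difference form: s_j = -6 + 3·C(j,1) + (-8)·C(j,2) + (-12)·C(j,3).
Continuing: …, -191, -348, -573, -878, …, s_{14} = -5060.
Summing j = 0..14 (15 terms) gives -19795.

-19795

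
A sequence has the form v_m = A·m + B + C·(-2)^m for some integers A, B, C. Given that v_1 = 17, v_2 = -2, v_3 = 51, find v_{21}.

Plug in m = 1, 2, 3: A + B - 2C = 17; 2A + B + 4C = -2; 3A + B - 8C = 51.
Subtracting the first from the second: A + 6C = -19.
Subtracting the second from the third: A - 12C = 53.
Solving: C = -4, A = 5, then B = 4.
So v_m = 5·m + 4 + (-4)·(-2)^m; at m=21 this is 8388717.

8388717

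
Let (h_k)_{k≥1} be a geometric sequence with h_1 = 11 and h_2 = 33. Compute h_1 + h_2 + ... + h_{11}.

Common ratio r = 3.
h_k = 11·3^(k-1).
S = 11·(3^11 - 1)/(3 - 1) = 11·(177147 - 1)/(2) = 974303.

974303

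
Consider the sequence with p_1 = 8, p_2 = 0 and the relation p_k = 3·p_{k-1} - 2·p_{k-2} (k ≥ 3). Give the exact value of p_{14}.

-65520

Step forward from the initial values:
p_3 = -16  p_4 = -48  p_5 = -112  …  p_{11} = -8176  p_{12} = -16368  p_{13} = -32752  p_{14} = -65520.
(Characteristic roots are 2 and 1.)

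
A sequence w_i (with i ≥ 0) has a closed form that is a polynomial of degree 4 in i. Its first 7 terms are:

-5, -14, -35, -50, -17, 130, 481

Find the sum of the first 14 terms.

1st diffs: -9, -21, -15, 33, 147, 351.
2nd diffs: -12, 6, 48, 114, 204.
3rd diffs: 18, 42, 66, 90.
4th diffs: 24, 24, 24 (constant).
So w_i = i^4 - 3i^3 - 4i^2 - 3i - 5.
Continuing: …, 1150, 2275, 4018, 6565, …, w_{13} = 21250.
Summing i = 0..13 (14 terms) gives 60809.

60809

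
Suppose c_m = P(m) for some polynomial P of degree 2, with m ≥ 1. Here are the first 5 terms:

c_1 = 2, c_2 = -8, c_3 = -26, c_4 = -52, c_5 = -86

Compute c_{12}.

1st diffs: -10, -18, -26, -34.
2nd diffs: -8, -8, -8 (constant).
So c_m = -4m^2 + 2m + 4.
Evaluating at m = 12 gives c_{12} = -548.

-548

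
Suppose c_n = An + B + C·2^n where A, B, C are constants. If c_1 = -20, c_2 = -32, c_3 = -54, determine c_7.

Plug in n = 1, 2, 3: A + B + 2C = -20; 2A + B + 4C = -32; 3A + B + 8C = -54.
Subtracting the first from the second: A + 2C = -12.
Subtracting the second from the third: A + 4C = -22.
Solving: C = -5, A = -2, then B = -8.
Therefore c_7 = -14 + (-8) + (-5)·128 = -662.

-662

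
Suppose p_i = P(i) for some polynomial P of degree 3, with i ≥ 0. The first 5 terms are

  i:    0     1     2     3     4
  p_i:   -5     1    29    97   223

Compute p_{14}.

8633

1st diffs: 6, 28, 68, 126.
2nd diffs: 22, 40, 58.
3rd diffs: 18, 18 (constant).
Newton forward-difference form: p_i = -5 + 6·C(i,1) + 22·C(i,2) + 18·C(i,3).
At i = 14: i = 14, so p_{14} = -5 + 84 + 2002 + 6552 = 8633.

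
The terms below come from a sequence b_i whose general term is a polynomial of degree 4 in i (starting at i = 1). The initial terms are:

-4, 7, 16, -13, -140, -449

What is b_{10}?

1st diffs: 11, 9, -29, -127, -309.
2nd diffs: -2, -38, -98, -182.
3rd diffs: -36, -60, -84.
4th diffs: -24, -24 (constant).
So b_i = -i^4 + 4i^3 - 2i - 5.
Evaluating at i = 10 gives b_{10} = -6025.

-6025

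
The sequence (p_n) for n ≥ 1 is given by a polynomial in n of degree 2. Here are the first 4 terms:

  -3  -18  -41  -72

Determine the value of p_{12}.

1st diffs: -15, -23, -31.
2nd diffs: -8, -8 (constant).
Newton forward-difference form: p_n = -3 + (-15)·C(n-1,1) + (-8)·C(n-1,2).
At n = 12: n-1 = 11, so p_{12} = -3 - 165 - 440 = -608.

-608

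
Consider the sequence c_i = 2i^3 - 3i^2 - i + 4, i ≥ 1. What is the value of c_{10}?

1694

c_{10} = 2·10^3 - 3·10^2 - 1·10 + 4 = 1694.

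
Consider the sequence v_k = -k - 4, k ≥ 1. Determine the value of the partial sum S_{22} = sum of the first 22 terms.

Over k = 1..22: Σk = 253.
Total = (-1)·253 + (-4)·22 = -341.

-341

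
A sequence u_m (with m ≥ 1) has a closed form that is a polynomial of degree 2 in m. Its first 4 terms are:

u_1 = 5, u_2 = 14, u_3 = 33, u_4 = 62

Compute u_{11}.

1st diffs: 9, 19, 29.
2nd diffs: 10, 10 (constant).
Newton forward-difference form: u_m = 5 + 9·C(m-1,1) + 10·C(m-1,2).
At m = 11: m-1 = 10, so u_{11} = 5 + 90 + 450 = 545.

545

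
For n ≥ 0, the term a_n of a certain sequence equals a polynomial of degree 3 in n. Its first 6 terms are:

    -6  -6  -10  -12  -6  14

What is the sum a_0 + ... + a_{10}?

1254

1st diffs: 0, -4, -2, 6, 20.
2nd diffs: -4, 2, 8, 14.
3rd diffs: 6, 6, 6 (constant).
So a_n = n^3 - 5n^2 + 4n - 6.
Continuing: …, 54, 120, 218, 354, …, a_{10} = 534.
Summing n = 0..10 (11 terms) gives 1254.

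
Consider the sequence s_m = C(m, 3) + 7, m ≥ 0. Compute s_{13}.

293

C(13, 3) = 286, so s_{13} = 293.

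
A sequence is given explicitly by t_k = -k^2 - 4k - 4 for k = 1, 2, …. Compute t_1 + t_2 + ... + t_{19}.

Over k = 1..19: Σk = 190, Σk² = 2470.
Total = (-1)·2470 + (-4)·190 + (-4)·19 = -3306.

-3306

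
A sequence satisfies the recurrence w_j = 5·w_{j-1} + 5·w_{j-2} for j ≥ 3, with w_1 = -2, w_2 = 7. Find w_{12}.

Step forward from the initial values:
w_3 = 25; w_4 = 160; w_5 = 925; w_6 = 5425; w_7 = 31750; w_8 = 185875; w_9 = 1088125; w_{10} = 6370000; w_{11} = 37290625; w_{12} = 218303125.

218303125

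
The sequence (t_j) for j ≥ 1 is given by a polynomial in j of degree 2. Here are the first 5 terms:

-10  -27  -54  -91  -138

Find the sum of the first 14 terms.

-5327

1st diffs: -17, -27, -37, -47.
2nd diffs: -10, -10, -10 (constant).
Newton forward-difference form: t_j = -10 + (-17)·C(j-1,1) + (-10)·C(j-1,2).
Continuing: …, -195, -262, -339, -426, …, t_{14} = -1011.
Summing j = 1..14 (14 terms) gives -5327.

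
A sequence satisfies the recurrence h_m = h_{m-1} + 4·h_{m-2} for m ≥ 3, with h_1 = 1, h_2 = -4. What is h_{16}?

Step forward from the initial values:
h_3 = 0; h_4 = -16; h_5 = -16; …; h_{13} = -46864; h_{14} = -121424; h_{15} = -308880; h_{16} = -794576.

-794576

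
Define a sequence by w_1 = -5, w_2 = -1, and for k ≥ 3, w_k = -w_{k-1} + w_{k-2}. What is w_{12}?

Iterate the recurrence:
w_3 = -4  w_4 = 3  w_5 = -7  w_6 = 10  w_7 = -17  w_8 = 27  w_9 = -44  w_{10} = 71  w_{11} = -115  w_{12} = 186.

186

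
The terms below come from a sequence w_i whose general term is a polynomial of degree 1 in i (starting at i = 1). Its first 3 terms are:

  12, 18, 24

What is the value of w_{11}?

72

1st diffs: 6, 6 (constant).
So w_i = 6i + 6.
Evaluating at i = 11 gives w_{11} = 72.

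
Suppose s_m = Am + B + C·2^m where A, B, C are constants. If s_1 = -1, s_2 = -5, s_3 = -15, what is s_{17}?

The three given values yield: A + B + 2C = -1; 2A + B + 4C = -5; 3A + B + 8C = -15.
Subtracting the first from the second: A + 2C = -4.
Subtracting the second from the third: A + 4C = -10.
Solving: C = -3, A = 2, then B = 3.
Hence s_{17} = 2·17 + 3 + (-3)·131072 = -393179.

-393179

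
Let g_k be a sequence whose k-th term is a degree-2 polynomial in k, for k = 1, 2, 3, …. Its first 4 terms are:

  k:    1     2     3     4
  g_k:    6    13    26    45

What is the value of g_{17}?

838

1st diffs: 7, 13, 19.
2nd diffs: 6, 6 (constant).
Newton forward-difference form: g_k = 6 + 7·C(k-1,1) + 6·C(k-1,2).
At k = 17: k-1 = 16, so g_{17} = 6 + 112 + 720 = 838.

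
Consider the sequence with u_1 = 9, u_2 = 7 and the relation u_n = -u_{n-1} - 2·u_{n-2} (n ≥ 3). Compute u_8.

Applying the relation repeatedly:
u_3 = -25;  u_4 = 11;  u_5 = 39;  u_6 = -61;  u_7 = -17;  u_8 = 139.

139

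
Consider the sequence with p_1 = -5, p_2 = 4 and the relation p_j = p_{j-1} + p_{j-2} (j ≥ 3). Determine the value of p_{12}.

81

p_3 = -1, p_4 = 3, p_5 = 2, p_6 = 5, p_7 = 7, p_8 = 12, p_9 = 19, p_{10} = 31, p_{11} = 50, p_{12} = 81.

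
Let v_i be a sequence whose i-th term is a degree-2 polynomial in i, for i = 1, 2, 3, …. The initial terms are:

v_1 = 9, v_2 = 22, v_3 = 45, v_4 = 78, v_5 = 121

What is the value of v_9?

393

1st diffs: 13, 23, 33, 43.
2nd diffs: 10, 10, 10 (constant).
Newton forward-difference form: v_i = 9 + 13·C(i-1,1) + 10·C(i-1,2).
At i = 9: i-1 = 8, so v_9 = 9 + 104 + 280 = 393.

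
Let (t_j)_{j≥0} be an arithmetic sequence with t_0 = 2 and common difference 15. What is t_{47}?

707

t_j = 2 + (j - 0)·15.
t_{47} = 2 + 47·15 = 707.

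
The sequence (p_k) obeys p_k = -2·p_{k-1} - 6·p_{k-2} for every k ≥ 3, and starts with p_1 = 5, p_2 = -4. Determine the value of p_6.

-400

Applying the relation repeatedly:
p_3 = -22, p_4 = 68, p_5 = -4, p_6 = -400.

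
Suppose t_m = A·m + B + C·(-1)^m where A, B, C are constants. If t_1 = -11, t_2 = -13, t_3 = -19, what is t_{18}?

-77

Write the equations: A + B - C = -11; 2A + B + C = -13; 3A + B - C = -19.
Subtracting the first from the second: A + 2C = -2.
Subtracting the second from the third: A - 2C = -6.
Solving: C = 1, A = -4, then B = -6.
So t_m = -4·m + (-6) + 1·(-1)^m; at m=18 this is -77.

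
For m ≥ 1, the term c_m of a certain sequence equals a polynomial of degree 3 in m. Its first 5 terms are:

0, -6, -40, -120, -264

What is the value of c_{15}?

-9184

1st diffs: -6, -34, -80, -144.
2nd diffs: -28, -46, -64.
3rd diffs: -18, -18 (constant).
Newton forward-difference form: c_m = (-6)·C(m-1,1) + (-28)·C(m-1,2) + (-18)·C(m-1,3).
At m = 15: m-1 = 14, so c_{15} = -84 - 2548 - 6552 = -9184.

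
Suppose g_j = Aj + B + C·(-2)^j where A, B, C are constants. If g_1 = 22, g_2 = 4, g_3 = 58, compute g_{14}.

-65444

Write the equations: A + B - 2C = 22; 2A + B + 4C = 4; 3A + B - 8C = 58.
Subtracting the first from the second: A + 6C = -18.
Subtracting the second from the third: A - 12C = 54.
Solving: C = -4, A = 6, then B = 8.
So g_j = 6·j + 8 + (-4)·(-2)^j; at j=14 this is -65444.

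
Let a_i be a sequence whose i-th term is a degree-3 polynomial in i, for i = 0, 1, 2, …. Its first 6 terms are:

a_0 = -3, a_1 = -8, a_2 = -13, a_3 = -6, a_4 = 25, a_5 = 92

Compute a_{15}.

1st diffs: -5, -5, 7, 31, 67.
2nd diffs: 0, 12, 24, 36.
3rd diffs: 12, 12, 12 (constant).
Newton forward-difference form: a_i = -3 + (-5)·C(i,1) + 12·C(i,3).
At i = 15: i = 15, so a_{15} = -3 - 75 + 5460 = 5382.

5382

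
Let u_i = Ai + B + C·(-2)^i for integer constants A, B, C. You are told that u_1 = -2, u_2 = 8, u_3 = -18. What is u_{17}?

-262174

At i = 1, 2, 3: A + B - 2C = -2; 2A + B + 4C = 8; 3A + B - 8C = -18.
Subtracting the first from the second: A + 6C = 10.
Subtracting the second from the third: A - 12C = -26.
Solving: C = 2, A = -2, then B = 4.
Hence u_{17} = -2·17 + 4 + 2·(-131072) = -262174.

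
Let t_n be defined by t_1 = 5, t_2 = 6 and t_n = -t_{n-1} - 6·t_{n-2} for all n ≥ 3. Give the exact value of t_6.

Iterate the recurrence:
t_3 = -36;  t_4 = 0;  t_5 = 216;  t_6 = -216.

-216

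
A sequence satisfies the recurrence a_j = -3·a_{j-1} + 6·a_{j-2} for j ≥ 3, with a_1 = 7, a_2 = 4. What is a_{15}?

910557450

Compute successive terms:
a_3 = 30  a_4 = -66  a_5 = 378  …  a_{12} = -10893690  a_{13} = 47631402  a_{14} = -208256346  a_{15} = 910557450.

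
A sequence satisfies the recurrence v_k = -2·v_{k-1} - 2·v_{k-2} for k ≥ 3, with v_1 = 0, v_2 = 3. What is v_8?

-24

Compute successive terms:
v_3 = -6  v_4 = 6  v_5 = 0  v_6 = -12  v_7 = 24  v_8 = -24.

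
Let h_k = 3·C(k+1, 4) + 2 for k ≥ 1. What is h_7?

C(8, 4) = 70, so h_7 = 212.

212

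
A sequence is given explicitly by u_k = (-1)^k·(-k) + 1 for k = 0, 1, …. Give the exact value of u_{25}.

26

(-1)^25 = -1; -k at k=25 is -25; so u_{25} = 26.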